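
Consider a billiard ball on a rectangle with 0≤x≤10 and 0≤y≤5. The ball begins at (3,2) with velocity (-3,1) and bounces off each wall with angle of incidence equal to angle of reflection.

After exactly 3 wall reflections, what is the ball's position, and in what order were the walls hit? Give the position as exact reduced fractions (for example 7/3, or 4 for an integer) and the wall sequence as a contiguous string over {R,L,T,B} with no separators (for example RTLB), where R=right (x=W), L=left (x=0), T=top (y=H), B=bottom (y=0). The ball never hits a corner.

1. t=1 → L at (0,3); v=(3,1)
2. t=2 → T at (6,5); v=(3,-1)
3. t=4/3 → R at (10,11/3); v=(-3,-1)

Final position: (10,11/3)
Wall sequence: LTR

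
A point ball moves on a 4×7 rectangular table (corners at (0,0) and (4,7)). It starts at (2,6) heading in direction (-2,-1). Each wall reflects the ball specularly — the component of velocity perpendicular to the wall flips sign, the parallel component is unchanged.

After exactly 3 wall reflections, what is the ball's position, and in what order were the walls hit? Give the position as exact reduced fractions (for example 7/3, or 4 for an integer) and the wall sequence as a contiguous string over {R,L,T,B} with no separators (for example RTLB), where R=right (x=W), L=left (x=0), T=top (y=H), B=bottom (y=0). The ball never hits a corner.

1. t=1 → L at (0,5); v=(2,-1)
2. t=2 → R at (4,3); v=(-2,-1)
3. t=2 → L at (0,1); v=(2,-1)

Final position: (0,1)
Wall sequence: LRL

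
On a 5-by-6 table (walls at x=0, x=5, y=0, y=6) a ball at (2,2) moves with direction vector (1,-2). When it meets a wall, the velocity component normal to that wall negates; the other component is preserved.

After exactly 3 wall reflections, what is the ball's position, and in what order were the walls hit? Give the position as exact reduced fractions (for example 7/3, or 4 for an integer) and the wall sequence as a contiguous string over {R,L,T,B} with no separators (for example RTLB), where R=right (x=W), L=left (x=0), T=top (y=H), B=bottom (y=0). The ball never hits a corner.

Final position: (4,6)
Wall sequence: BRT

1. t=1 → B at (3,0); v=(1,2)
2. t=2 → R at (5,4); v=(-1,2)
3. t=1 → T at (4,6); v=(-1,-2)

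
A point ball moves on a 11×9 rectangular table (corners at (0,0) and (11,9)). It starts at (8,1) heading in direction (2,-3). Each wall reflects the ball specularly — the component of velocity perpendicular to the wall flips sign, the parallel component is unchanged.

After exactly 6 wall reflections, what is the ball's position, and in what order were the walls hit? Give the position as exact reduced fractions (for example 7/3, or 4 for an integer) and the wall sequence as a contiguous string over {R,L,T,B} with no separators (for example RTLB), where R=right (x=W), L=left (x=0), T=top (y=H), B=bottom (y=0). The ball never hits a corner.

1. t=1/3 → B at (26/3,0); v=(2,3)
2. t=7/6 → R at (11,7/2); v=(-2,3)
3. t=11/6 → T at (22/3,9); v=(-2,-3)
4. t=3 → B at (4/3,0); v=(-2,3)
5. t=2/3 → L at (0,2); v=(2,3)
6. t=7/3 → T at (14/3,9); v=(2,-3)

Final position: (14/3,9)
Wall sequence: BRTBLT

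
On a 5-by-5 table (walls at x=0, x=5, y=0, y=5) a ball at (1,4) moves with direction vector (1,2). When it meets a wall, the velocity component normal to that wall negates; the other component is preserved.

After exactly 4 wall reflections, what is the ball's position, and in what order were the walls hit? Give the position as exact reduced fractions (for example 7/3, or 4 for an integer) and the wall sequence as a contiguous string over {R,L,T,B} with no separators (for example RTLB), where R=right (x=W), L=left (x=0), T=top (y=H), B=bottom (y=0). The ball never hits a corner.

1. t=1/2 → T at (3/2,5); v=(1,-2)
2. t=5/2 → B at (4,0); v=(1,2)
3. t=1 → R at (5,2); v=(-1,2)
4. t=3/2 → T at (7/2,5); v=(-1,-2)

Final position: (7/2,5)
Wall sequence: TBRT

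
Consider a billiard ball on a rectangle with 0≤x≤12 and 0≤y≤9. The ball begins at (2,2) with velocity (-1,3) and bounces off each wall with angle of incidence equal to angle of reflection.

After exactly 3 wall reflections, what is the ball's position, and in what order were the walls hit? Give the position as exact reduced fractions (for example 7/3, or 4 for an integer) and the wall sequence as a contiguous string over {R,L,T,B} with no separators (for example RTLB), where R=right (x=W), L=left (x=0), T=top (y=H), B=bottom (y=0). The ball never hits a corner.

Final position: (10/3,0)
Wall sequence: LTB

1. t=2 → L at (0,8); v=(1,3)
2. t=1/3 → T at (1/3,9); v=(1,-3)
3. t=3 → B at (10/3,0); v=(1,3)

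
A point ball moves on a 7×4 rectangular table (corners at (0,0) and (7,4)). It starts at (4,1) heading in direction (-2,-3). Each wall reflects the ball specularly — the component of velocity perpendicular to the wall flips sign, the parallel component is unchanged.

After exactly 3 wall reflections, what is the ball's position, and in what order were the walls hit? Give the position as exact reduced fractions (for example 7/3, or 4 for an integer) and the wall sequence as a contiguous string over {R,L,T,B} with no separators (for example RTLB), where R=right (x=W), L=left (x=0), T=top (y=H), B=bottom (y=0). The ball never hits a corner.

1. t=1/3 → B at (10/3,0); v=(-2,3)
2. t=4/3 → T at (2/3,4); v=(-2,-3)
3. t=1/3 → L at (0,3); v=(2,-3)

Final position: (0,3)
Wall sequence: BTL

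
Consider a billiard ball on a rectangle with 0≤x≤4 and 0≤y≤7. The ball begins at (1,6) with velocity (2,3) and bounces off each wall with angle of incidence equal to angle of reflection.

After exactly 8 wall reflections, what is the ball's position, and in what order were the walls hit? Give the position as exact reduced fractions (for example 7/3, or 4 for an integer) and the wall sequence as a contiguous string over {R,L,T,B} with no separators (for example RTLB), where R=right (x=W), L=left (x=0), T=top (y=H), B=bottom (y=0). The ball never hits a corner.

Final position: (0,1/2)
Wall sequence: TRBLTRBL

1. t=1/3 → T at (5/3,7); v=(2,-3)
2. t=7/6 → R at (4,7/2); v=(-2,-3)
3. t=7/6 → B at (5/3,0); v=(-2,3)
4. t=5/6 → L at (0,5/2); v=(2,3)
5. t=3/2 → T at (3,7); v=(2,-3)
6. t=1/2 → R at (4,11/2); v=(-2,-3)
7. t=11/6 → B at (1/3,0); v=(-2,3)
8. t=1/6 → L at (0,1/2); v=(2,3)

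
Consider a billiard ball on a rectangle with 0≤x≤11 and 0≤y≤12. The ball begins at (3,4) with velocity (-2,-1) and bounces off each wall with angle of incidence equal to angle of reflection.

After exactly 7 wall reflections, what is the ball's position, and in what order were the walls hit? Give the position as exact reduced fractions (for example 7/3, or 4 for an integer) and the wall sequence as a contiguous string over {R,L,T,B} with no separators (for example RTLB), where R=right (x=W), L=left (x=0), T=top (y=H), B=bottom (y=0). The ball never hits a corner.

Final position: (0,9/2)
Wall sequence: LBRLTRL

1. t=3/2 → L at (0,5/2); v=(2,-1)
2. t=5/2 → B at (5,0); v=(2,1)
3. t=3 → R at (11,3); v=(-2,1)
4. t=11/2 → L at (0,17/2); v=(2,1)
5. t=7/2 → T at (7,12); v=(2,-1)
6. t=2 → R at (11,10); v=(-2,-1)
7. t=11/2 → L at (0,9/2); v=(2,-1)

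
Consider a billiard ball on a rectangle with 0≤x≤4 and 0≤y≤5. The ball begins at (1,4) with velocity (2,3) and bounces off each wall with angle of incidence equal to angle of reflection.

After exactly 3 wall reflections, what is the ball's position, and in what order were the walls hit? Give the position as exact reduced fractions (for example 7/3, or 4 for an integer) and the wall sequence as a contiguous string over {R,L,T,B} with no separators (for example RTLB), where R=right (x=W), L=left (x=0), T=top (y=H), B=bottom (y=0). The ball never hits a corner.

1. t=1/3 → T at (5/3,5); v=(2,-3)
2. t=7/6 → R at (4,3/2); v=(-2,-3)
3. t=1/2 → B at (3,0); v=(-2,3)

Final position: (3,0)
Wall sequence: TRB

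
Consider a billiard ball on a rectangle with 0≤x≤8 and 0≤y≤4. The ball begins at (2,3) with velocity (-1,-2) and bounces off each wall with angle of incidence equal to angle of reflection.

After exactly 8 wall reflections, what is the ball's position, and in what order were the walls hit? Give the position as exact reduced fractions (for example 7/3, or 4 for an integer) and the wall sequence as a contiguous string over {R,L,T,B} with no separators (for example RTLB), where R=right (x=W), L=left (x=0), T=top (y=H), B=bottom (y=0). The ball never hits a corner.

Final position: (13/2,4)
Wall sequence: BLTBTBRT

1. t=3/2 → B at (1/2,0); v=(-1,2)
2. t=1/2 → L at (0,1); v=(1,2)
3. t=3/2 → T at (3/2,4); v=(1,-2)
4. t=2 → B at (7/2,0); v=(1,2)
5. t=2 → T at (11/2,4); v=(1,-2)
6. t=2 → B at (15/2,0); v=(1,2)
7. t=1/2 → R at (8,1); v=(-1,2)
8. t=3/2 → T at (13/2,4); v=(-1,-2)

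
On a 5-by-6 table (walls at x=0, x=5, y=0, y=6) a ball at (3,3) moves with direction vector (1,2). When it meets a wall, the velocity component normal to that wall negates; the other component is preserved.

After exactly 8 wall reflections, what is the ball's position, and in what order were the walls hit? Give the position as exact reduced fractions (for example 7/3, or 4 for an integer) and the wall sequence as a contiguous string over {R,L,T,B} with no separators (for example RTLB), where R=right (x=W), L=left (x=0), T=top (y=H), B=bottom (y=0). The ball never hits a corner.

Final position: (7/2,6)
Wall sequence: TRBLTBRT

1. t=3/2 → T at (9/2,6); v=(1,-2)
2. t=1/2 → R at (5,5); v=(-1,-2)
3. t=5/2 → B at (5/2,0); v=(-1,2)
4. t=5/2 → L at (0,5); v=(1,2)
5. t=1/2 → T at (1/2,6); v=(1,-2)
6. t=3 → B at (7/2,0); v=(1,2)
7. t=3/2 → R at (5,3); v=(-1,2)
8. t=3/2 → T at (7/2,6); v=(-1,-2)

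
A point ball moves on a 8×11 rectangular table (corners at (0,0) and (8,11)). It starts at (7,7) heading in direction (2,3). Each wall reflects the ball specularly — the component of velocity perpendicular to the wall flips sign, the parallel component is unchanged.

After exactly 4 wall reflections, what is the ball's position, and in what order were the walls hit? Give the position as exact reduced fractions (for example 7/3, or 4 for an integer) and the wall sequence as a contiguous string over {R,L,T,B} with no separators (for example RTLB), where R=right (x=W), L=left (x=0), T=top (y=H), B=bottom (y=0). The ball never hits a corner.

1. t=1/2 → R at (8,17/2); v=(-2,3)
2. t=5/6 → T at (19/3,11); v=(-2,-3)
3. t=19/6 → L at (0,3/2); v=(2,-3)
4. t=1/2 → B at (1,0); v=(2,3)

Final position: (1,0)
Wall sequence: RTLB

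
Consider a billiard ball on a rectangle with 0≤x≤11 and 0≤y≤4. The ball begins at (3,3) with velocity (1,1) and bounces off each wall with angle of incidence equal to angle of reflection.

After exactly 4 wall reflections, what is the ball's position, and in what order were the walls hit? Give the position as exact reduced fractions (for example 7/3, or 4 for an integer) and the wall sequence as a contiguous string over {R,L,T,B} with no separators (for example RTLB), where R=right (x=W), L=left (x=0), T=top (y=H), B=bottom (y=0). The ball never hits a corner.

1. t=1 → T at (4,4); v=(1,-1)
2. t=4 → B at (8,0); v=(1,1)
3. t=3 → R at (11,3); v=(-1,1)
4. t=1 → T at (10,4); v=(-1,-1)

Final position: (10,4)
Wall sequence: TBRT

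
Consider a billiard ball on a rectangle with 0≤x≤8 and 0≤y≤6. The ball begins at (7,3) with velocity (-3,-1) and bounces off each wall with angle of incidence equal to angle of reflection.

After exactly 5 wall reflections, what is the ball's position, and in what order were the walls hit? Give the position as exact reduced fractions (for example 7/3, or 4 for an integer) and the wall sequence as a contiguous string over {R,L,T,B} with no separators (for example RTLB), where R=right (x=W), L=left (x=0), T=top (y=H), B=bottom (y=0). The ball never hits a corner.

Final position: (4,6)
Wall sequence: LBRLT

1. t=7/3 → L at (0,2/3); v=(3,-1)
2. t=2/3 → B at (2,0); v=(3,1)
3. t=2 → R at (8,2); v=(-3,1)
4. t=8/3 → L at (0,14/3); v=(3,1)
5. t=4/3 → T at (4,6); v=(3,-1)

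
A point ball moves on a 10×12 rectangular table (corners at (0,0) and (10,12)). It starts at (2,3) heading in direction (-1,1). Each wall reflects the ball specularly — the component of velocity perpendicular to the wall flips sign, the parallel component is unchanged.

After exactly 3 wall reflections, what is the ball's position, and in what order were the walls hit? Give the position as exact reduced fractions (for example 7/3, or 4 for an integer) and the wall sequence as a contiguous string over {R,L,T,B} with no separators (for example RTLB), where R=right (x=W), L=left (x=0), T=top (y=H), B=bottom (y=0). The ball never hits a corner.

Final position: (10,9)
Wall sequence: LTR

1. t=2 → L at (0,5); v=(1,1)
2. t=7 → T at (7,12); v=(1,-1)
3. t=3 → R at (10,9); v=(-1,-1)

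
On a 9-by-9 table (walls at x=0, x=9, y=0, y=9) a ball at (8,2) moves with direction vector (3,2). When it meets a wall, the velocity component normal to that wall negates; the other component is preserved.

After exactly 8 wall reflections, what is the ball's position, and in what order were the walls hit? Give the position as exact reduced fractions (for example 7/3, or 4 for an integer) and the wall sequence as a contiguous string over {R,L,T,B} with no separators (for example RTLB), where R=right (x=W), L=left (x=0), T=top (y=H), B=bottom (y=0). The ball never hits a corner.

1. t=1/3 → R at (9,8/3); v=(-3,2)
2. t=3 → L at (0,26/3); v=(3,2)
3. t=1/6 → T at (1/2,9); v=(3,-2)
4. t=17/6 → R at (9,10/3); v=(-3,-2)
5. t=5/3 → B at (4,0); v=(-3,2)
6. t=4/3 → L at (0,8/3); v=(3,2)
7. t=3 → R at (9,26/3); v=(-3,2)
8. t=1/6 → T at (17/2,9); v=(-3,-2)

Final position: (17/2,9)
Wall sequence: RLTRBLRT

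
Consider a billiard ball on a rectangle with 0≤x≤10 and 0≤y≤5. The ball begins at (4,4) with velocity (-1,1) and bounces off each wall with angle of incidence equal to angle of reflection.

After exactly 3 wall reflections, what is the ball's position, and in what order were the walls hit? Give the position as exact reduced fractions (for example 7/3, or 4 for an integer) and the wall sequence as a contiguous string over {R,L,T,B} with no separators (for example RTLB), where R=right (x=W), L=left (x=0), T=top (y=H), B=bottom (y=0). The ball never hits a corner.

Final position: (2,0)
Wall sequence: TLB

1. t=1 → T at (3,5); v=(-1,-1)
2. t=3 → L at (0,2); v=(1,-1)
3. t=2 → B at (2,0); v=(1,1)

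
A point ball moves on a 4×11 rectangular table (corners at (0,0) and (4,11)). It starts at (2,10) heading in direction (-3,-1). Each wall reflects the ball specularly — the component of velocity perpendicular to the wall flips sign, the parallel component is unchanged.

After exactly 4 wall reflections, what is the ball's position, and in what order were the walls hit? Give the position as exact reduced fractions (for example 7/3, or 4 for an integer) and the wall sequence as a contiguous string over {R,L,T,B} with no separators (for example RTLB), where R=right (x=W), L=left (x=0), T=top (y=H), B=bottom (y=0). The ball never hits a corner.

Final position: (4,16/3)
Wall sequence: LRLR

1. t=2/3 → L at (0,28/3); v=(3,-1)
2. t=4/3 → R at (4,8); v=(-3,-1)
3. t=4/3 → L at (0,20/3); v=(3,-1)
4. t=4/3 → R at (4,16/3); v=(-3,-1)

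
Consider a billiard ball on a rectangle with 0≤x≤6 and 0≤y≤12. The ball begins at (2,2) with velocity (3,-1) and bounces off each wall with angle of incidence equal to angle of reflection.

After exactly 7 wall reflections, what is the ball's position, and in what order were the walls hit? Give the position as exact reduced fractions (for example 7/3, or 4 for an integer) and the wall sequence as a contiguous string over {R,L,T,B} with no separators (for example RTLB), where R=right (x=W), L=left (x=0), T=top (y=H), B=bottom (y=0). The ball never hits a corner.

Final position: (0,28/3)
Wall sequence: RBLRLRL

1. t=4/3 → R at (6,2/3); v=(-3,-1)
2. t=2/3 → B at (4,0); v=(-3,1)
3. t=4/3 → L at (0,4/3); v=(3,1)
4. t=2 → R at (6,10/3); v=(-3,1)
5. t=2 → L at (0,16/3); v=(3,1)
6. t=2 → R at (6,22/3); v=(-3,1)
7. t=2 → L at (0,28/3); v=(3,1)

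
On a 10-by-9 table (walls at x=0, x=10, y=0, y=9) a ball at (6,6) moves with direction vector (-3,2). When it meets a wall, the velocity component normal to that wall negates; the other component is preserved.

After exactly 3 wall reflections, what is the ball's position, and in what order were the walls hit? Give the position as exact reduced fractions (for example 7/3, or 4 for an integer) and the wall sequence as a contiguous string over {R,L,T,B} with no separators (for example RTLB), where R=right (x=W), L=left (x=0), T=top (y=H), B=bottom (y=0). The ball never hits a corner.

1. t=3/2 → T at (3/2,9); v=(-3,-2)
2. t=1/2 → L at (0,8); v=(3,-2)
3. t=10/3 → R at (10,4/3); v=(-3,-2)

Final position: (10,4/3)
Wall sequence: TLR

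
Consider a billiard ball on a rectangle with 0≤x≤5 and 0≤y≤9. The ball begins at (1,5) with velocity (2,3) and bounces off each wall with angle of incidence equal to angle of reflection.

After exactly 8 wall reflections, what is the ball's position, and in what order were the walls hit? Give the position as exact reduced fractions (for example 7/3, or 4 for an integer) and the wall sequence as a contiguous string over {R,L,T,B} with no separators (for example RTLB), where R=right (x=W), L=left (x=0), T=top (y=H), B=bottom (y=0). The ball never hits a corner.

1. t=4/3 → T at (11/3,9); v=(2,-3)
2. t=2/3 → R at (5,7); v=(-2,-3)
3. t=7/3 → B at (1/3,0); v=(-2,3)
4. t=1/6 → L at (0,1/2); v=(2,3)
5. t=5/2 → R at (5,8); v=(-2,3)
6. t=1/3 → T at (13/3,9); v=(-2,-3)
7. t=13/6 → L at (0,5/2); v=(2,-3)
8. t=5/6 → B at (5/3,0); v=(2,3)

Final position: (5/3,0)
Wall sequence: TRBLRTLB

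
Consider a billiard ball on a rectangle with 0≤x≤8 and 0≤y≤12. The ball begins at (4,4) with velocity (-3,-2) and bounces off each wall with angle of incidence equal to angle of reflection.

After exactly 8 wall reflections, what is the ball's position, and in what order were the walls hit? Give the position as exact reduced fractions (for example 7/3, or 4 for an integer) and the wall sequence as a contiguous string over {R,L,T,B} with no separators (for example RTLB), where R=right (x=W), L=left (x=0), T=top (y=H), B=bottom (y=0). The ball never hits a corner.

1. t=4/3 → L at (0,4/3); v=(3,-2)
2. t=2/3 → B at (2,0); v=(3,2)
3. t=2 → R at (8,4); v=(-3,2)
4. t=8/3 → L at (0,28/3); v=(3,2)
5. t=4/3 → T at (4,12); v=(3,-2)
6. t=4/3 → R at (8,28/3); v=(-3,-2)
7. t=8/3 → L at (0,4); v=(3,-2)
8. t=2 → B at (6,0); v=(3,2)

Final position: (6,0)
Wall sequence: LBRLTRLB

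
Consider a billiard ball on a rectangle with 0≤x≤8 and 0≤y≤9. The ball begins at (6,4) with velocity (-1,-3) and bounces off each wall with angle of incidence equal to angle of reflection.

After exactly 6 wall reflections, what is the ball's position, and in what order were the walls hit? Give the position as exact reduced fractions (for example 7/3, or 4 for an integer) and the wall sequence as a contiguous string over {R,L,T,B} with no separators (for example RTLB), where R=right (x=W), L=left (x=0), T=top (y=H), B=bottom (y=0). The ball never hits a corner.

Final position: (22/3,0)
Wall sequence: BTLBTB

1. t=4/3 → B at (14/3,0); v=(-1,3)
2. t=3 → T at (5/3,9); v=(-1,-3)
3. t=5/3 → L at (0,4); v=(1,-3)
4. t=4/3 → B at (4/3,0); v=(1,3)
5. t=3 → T at (13/3,9); v=(1,-3)
6. t=3 → B at (22/3,0); v=(1,3)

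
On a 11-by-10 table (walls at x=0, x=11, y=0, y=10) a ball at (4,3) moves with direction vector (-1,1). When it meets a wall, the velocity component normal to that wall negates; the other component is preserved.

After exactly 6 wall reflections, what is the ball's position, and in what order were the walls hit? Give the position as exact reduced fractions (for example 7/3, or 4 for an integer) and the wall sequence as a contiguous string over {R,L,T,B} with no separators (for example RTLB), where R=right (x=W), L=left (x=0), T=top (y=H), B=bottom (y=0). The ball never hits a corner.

1. t=4 → L at (0,7); v=(1,1)
2. t=3 → T at (3,10); v=(1,-1)
3. t=8 → R at (11,2); v=(-1,-1)
4. t=2 → B at (9,0); v=(-1,1)
5. t=9 → L at (0,9); v=(1,1)
6. t=1 → T at (1,10); v=(1,-1)

Final position: (1,10)
Wall sequence: LTRBLT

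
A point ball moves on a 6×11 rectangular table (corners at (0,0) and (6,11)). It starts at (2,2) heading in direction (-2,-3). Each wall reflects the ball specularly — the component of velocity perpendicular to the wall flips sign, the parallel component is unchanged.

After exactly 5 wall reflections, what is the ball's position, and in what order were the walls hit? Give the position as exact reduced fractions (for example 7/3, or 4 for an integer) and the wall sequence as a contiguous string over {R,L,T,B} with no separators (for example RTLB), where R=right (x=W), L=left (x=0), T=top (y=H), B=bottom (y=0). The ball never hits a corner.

1. t=2/3 → B at (2/3,0); v=(-2,3)
2. t=1/3 → L at (0,1); v=(2,3)
3. t=3 → R at (6,10); v=(-2,3)
4. t=1/3 → T at (16/3,11); v=(-2,-3)
5. t=8/3 → L at (0,3); v=(2,-3)

Final position: (0,3)
Wall sequence: BLRTL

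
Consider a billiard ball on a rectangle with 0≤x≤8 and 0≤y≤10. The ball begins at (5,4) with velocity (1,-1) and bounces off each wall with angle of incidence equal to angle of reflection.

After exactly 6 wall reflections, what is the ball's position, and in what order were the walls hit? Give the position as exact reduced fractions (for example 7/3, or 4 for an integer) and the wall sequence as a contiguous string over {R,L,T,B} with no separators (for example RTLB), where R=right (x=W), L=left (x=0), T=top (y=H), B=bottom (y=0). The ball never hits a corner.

1. t=3 → R at (8,1); v=(-1,-1)
2. t=1 → B at (7,0); v=(-1,1)
3. t=7 → L at (0,7); v=(1,1)
4. t=3 → T at (3,10); v=(1,-1)
5. t=5 → R at (8,5); v=(-1,-1)
6. t=5 → B at (3,0); v=(-1,1)

Final position: (3,0)
Wall sequence: RBLTRB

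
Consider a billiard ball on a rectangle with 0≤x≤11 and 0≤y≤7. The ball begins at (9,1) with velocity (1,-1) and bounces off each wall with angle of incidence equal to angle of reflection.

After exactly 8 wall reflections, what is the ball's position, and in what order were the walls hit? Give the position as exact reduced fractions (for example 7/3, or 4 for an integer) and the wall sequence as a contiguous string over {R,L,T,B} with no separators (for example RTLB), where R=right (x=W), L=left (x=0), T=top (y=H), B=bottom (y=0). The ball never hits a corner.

1. t=1 → B at (10,0); v=(1,1)
2. t=1 → R at (11,1); v=(-1,1)
3. t=6 → T at (5,7); v=(-1,-1)
4. t=5 → L at (0,2); v=(1,-1)
5. t=2 → B at (2,0); v=(1,1)
6. t=7 → T at (9,7); v=(1,-1)
7. t=2 → R at (11,5); v=(-1,-1)
8. t=5 → B at (6,0); v=(-1,1)

Final position: (6,0)
Wall sequence: BRTLBTRB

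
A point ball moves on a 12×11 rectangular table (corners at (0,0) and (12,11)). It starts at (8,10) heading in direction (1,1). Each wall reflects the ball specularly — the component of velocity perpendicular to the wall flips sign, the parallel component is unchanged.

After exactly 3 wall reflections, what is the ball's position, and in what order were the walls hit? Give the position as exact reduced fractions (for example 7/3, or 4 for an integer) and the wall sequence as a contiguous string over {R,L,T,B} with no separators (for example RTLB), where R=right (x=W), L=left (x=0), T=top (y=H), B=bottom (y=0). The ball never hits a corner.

1. t=1 → T at (9,11); v=(1,-1)
2. t=3 → R at (12,8); v=(-1,-1)
3. t=8 → B at (4,0); v=(-1,1)

Final position: (4,0)
Wall sequence: TRB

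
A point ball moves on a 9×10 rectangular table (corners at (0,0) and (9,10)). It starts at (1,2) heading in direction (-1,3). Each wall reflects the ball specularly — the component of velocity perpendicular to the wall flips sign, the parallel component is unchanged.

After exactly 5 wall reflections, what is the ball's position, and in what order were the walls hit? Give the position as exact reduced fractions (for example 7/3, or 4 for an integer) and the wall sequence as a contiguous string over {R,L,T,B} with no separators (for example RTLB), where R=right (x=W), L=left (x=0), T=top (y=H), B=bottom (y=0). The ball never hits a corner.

1. t=1 → L at (0,5); v=(1,3)
2. t=5/3 → T at (5/3,10); v=(1,-3)
3. t=10/3 → B at (5,0); v=(1,3)
4. t=10/3 → T at (25/3,10); v=(1,-3)
5. t=2/3 → R at (9,8); v=(-1,-3)

Final position: (9,8)
Wall sequence: LTBTR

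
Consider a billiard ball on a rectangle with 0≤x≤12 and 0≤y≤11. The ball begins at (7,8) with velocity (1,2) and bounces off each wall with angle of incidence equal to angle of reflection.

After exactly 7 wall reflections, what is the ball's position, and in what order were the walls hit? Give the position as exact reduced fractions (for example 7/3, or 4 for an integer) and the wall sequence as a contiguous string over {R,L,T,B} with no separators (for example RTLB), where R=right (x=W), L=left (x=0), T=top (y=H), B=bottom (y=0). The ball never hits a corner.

Final position: (13/2,11)
Wall sequence: TRBTLBT

1. t=3/2 → T at (17/2,11); v=(1,-2)
2. t=7/2 → R at (12,4); v=(-1,-2)
3. t=2 → B at (10,0); v=(-1,2)
4. t=11/2 → T at (9/2,11); v=(-1,-2)
5. t=9/2 → L at (0,2); v=(1,-2)
6. t=1 → B at (1,0); v=(1,2)
7. t=11/2 → T at (13/2,11); v=(1,-2)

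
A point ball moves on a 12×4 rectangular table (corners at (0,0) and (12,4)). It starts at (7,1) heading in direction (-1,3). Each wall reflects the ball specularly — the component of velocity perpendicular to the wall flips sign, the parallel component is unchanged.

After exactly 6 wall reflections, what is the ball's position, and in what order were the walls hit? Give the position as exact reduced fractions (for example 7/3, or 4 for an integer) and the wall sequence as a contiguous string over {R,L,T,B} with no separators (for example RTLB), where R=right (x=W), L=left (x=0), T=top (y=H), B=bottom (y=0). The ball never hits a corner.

Final position: (0,2)
Wall sequence: TBTBTL

1. t=1 → T at (6,4); v=(-1,-3)
2. t=4/3 → B at (14/3,0); v=(-1,3)
3. t=4/3 → T at (10/3,4); v=(-1,-3)
4. t=4/3 → B at (2,0); v=(-1,3)
5. t=4/3 → T at (2/3,4); v=(-1,-3)
6. t=2/3 → L at (0,2); v=(1,-3)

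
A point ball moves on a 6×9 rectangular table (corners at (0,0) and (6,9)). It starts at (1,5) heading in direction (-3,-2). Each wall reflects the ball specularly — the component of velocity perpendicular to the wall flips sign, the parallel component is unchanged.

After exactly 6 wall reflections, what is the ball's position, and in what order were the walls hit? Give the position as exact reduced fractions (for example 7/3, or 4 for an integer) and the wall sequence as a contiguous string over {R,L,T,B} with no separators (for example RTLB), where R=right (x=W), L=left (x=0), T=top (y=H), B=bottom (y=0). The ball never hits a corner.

1. t=1/3 → L at (0,13/3); v=(3,-2)
2. t=2 → R at (6,1/3); v=(-3,-2)
3. t=1/6 → B at (11/2,0); v=(-3,2)
4. t=11/6 → L at (0,11/3); v=(3,2)
5. t=2 → R at (6,23/3); v=(-3,2)
6. t=2/3 → T at (4,9); v=(-3,-2)

Final position: (4,9)
Wall sequence: LRBLRT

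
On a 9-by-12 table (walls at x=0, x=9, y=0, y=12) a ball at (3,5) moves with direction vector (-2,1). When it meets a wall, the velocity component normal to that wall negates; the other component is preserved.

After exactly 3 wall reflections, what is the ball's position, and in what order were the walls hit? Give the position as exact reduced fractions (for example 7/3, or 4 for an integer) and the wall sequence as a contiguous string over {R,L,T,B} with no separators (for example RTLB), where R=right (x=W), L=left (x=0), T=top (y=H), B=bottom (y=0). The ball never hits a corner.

1. t=3/2 → L at (0,13/2); v=(2,1)
2. t=9/2 → R at (9,11); v=(-2,1)
3. t=1 → T at (7,12); v=(-2,-1)

Final position: (7,12)
Wall sequence: LRT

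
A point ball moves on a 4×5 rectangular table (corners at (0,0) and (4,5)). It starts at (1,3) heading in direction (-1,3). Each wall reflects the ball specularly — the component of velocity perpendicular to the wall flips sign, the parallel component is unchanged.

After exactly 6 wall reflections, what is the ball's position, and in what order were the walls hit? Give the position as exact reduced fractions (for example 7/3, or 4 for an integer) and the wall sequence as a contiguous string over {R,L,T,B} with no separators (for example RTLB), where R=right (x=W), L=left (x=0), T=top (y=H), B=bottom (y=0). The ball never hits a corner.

Final position: (10/3,0)
Wall sequence: TLBTRB

1. t=2/3 → T at (1/3,5); v=(-1,-3)
2. t=1/3 → L at (0,4); v=(1,-3)
3. t=4/3 → B at (4/3,0); v=(1,3)
4. t=5/3 → T at (3,5); v=(1,-3)
5. t=1 → R at (4,2); v=(-1,-3)
6. t=2/3 → B at (10/3,0); v=(-1,3)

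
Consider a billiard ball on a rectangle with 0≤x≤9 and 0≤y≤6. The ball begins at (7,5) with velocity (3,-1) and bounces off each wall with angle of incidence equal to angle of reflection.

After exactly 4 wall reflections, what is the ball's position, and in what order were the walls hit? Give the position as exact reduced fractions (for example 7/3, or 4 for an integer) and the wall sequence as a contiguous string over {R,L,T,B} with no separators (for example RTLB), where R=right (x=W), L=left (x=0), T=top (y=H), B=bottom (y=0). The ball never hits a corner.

Final position: (9,5/3)
Wall sequence: RLBR

1. t=2/3 → R at (9,13/3); v=(-3,-1)
2. t=3 → L at (0,4/3); v=(3,-1)
3. t=4/3 → B at (4,0); v=(3,1)
4. t=5/3 → R at (9,5/3); v=(-3,1)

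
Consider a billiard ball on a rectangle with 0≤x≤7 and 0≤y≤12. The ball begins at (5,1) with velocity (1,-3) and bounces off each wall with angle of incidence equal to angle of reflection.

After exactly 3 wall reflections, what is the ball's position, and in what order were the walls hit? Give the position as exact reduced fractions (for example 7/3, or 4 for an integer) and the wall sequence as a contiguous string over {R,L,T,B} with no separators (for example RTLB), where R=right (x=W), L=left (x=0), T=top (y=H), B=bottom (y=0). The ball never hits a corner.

Final position: (14/3,12)
Wall sequence: BRT

1. t=1/3 → B at (16/3,0); v=(1,3)
2. t=5/3 → R at (7,5); v=(-1,3)
3. t=7/3 → T at (14/3,12); v=(-1,-3)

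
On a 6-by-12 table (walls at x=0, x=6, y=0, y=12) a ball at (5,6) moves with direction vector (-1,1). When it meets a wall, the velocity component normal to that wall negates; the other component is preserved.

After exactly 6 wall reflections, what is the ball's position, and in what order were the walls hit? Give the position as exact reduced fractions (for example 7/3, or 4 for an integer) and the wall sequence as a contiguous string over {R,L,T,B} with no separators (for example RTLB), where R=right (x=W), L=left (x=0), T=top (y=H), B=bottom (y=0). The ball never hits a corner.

Final position: (6,5)
Wall sequence: LTRLBR

1. t=5 → L at (0,11); v=(1,1)
2. t=1 → T at (1,12); v=(1,-1)
3. t=5 → R at (6,7); v=(-1,-1)
4. t=6 → L at (0,1); v=(1,-1)
5. t=1 → B at (1,0); v=(1,1)
6. t=5 → R at (6,5); v=(-1,1)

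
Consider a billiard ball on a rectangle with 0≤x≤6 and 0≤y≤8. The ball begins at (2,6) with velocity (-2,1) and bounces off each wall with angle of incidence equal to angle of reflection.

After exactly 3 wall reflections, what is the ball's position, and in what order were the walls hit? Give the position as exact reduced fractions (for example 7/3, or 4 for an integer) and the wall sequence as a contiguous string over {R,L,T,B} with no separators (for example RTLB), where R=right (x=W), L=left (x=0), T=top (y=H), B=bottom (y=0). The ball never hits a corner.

Final position: (6,6)
Wall sequence: LTR

1. t=1 → L at (0,7); v=(2,1)
2. t=1 → T at (2,8); v=(2,-1)
3. t=2 → R at (6,6); v=(-2,-1)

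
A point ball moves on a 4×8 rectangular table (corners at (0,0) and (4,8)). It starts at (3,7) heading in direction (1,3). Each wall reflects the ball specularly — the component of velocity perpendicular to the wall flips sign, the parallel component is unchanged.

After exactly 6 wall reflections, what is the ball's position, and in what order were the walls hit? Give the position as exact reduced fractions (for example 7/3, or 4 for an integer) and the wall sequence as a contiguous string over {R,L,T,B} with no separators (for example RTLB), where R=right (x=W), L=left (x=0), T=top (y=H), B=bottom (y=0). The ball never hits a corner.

1. t=1/3 → T at (10/3,8); v=(1,-3)
2. t=2/3 → R at (4,6); v=(-1,-3)
3. t=2 → B at (2,0); v=(-1,3)
4. t=2 → L at (0,6); v=(1,3)
5. t=2/3 → T at (2/3,8); v=(1,-3)
6. t=8/3 → B at (10/3,0); v=(1,3)

Final position: (10/3,0)
Wall sequence: TRBLTB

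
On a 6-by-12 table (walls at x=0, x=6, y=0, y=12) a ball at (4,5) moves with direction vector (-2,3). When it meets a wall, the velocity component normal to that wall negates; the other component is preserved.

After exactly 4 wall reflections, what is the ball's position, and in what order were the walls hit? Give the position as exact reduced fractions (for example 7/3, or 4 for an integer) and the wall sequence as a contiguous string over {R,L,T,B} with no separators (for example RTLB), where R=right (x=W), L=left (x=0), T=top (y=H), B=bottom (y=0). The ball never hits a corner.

1. t=2 → L at (0,11); v=(2,3)
2. t=1/3 → T at (2/3,12); v=(2,-3)
3. t=8/3 → R at (6,4); v=(-2,-3)
4. t=4/3 → B at (10/3,0); v=(-2,3)

Final position: (10/3,0)
Wall sequence: LTRB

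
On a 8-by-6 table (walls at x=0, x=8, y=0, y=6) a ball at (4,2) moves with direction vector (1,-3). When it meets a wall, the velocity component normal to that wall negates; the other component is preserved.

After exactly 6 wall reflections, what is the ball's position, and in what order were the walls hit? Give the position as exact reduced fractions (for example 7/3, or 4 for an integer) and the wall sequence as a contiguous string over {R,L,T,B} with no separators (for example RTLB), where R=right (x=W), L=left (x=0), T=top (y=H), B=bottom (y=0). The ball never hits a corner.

Final position: (10/3,0)
Wall sequence: BTRBTB

1. t=2/3 → B at (14/3,0); v=(1,3)
2. t=2 → T at (20/3,6); v=(1,-3)
3. t=4/3 → R at (8,2); v=(-1,-3)
4. t=2/3 → B at (22/3,0); v=(-1,3)
5. t=2 → T at (16/3,6); v=(-1,-3)
6. t=2 → B at (10/3,0); v=(-1,3)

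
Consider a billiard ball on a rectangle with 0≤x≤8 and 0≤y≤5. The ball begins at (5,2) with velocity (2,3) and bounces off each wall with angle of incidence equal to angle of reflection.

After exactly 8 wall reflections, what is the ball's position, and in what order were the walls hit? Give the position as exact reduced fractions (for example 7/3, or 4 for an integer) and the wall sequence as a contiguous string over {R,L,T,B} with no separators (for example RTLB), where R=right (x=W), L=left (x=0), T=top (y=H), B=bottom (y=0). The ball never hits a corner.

1. t=1 → T at (7,5); v=(2,-3)
2. t=1/2 → R at (8,7/2); v=(-2,-3)
3. t=7/6 → B at (17/3,0); v=(-2,3)
4. t=5/3 → T at (7/3,5); v=(-2,-3)
5. t=7/6 → L at (0,3/2); v=(2,-3)
6. t=1/2 → B at (1,0); v=(2,3)
7. t=5/3 → T at (13/3,5); v=(2,-3)
8. t=5/3 → B at (23/3,0); v=(2,3)

Final position: (23/3,0)
Wall sequence: TRBTLBTB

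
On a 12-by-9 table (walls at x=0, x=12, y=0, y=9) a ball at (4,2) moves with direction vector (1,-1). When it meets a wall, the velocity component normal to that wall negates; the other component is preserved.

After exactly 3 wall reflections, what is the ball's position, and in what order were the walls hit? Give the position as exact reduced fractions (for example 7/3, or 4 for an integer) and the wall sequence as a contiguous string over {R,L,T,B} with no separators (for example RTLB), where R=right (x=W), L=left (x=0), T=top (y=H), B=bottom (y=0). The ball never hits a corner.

Final position: (9,9)
Wall sequence: BRT

1. t=2 → B at (6,0); v=(1,1)
2. t=6 → R at (12,6); v=(-1,1)
3. t=3 → T at (9,9); v=(-1,-1)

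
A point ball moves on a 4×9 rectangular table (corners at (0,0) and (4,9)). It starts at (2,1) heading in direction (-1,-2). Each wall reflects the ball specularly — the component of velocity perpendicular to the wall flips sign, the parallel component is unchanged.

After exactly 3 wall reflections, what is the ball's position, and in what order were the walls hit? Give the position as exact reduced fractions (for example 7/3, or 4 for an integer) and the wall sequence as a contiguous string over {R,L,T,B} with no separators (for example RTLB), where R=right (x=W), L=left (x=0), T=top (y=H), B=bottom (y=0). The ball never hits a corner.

1. t=1/2 → B at (3/2,0); v=(-1,2)
2. t=3/2 → L at (0,3); v=(1,2)
3. t=3 → T at (3,9); v=(1,-2)

Final position: (3,9)
Wall sequence: BLT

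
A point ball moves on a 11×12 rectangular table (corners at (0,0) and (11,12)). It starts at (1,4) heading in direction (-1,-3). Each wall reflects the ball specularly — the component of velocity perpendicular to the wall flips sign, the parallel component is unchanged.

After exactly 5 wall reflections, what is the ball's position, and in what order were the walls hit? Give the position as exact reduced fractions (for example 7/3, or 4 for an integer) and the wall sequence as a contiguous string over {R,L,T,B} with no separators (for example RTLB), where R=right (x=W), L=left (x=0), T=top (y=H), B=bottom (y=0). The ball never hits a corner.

Final position: (11,8)
Wall sequence: LBTBR

1. t=1 → L at (0,1); v=(1,-3)
2. t=1/3 → B at (1/3,0); v=(1,3)
3. t=4 → T at (13/3,12); v=(1,-3)
4. t=4 → B at (25/3,0); v=(1,3)
5. t=8/3 → R at (11,8); v=(-1,3)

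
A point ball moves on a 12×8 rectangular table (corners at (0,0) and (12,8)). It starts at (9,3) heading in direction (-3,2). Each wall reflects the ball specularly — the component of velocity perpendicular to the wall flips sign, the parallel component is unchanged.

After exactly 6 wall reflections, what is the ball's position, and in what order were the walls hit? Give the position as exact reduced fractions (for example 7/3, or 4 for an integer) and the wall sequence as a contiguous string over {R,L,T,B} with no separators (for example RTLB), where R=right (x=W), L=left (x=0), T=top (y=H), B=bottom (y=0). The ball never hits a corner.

Final position: (0,7)
Wall sequence: TLBRTL

1. t=5/2 → T at (3/2,8); v=(-3,-2)
2. t=1/2 → L at (0,7); v=(3,-2)
3. t=7/2 → B at (21/2,0); v=(3,2)
4. t=1/2 → R at (12,1); v=(-3,2)
5. t=7/2 → T at (3/2,8); v=(-3,-2)
6. t=1/2 → L at (0,7); v=(3,-2)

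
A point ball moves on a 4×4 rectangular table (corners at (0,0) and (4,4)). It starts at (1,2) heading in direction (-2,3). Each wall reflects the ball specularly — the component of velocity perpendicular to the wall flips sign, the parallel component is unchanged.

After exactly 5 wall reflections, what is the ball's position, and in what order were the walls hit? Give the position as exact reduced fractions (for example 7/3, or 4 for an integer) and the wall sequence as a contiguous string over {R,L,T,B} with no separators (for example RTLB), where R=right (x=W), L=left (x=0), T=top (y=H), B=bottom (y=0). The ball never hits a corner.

Final position: (7/3,4)
Wall sequence: LTBRT

1. t=1/2 → L at (0,7/2); v=(2,3)
2. t=1/6 → T at (1/3,4); v=(2,-3)
3. t=4/3 → B at (3,0); v=(2,3)
4. t=1/2 → R at (4,3/2); v=(-2,3)
5. t=5/6 → T at (7/3,4); v=(-2,-3)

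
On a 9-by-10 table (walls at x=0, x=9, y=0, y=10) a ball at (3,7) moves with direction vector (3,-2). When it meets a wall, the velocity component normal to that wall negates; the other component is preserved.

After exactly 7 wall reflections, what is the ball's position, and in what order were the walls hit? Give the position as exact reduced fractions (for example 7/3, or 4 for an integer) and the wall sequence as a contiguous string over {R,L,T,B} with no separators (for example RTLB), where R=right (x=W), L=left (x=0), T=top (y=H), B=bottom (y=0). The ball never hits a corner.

1. t=2 → R at (9,3); v=(-3,-2)
2. t=3/2 → B at (9/2,0); v=(-3,2)
3. t=3/2 → L at (0,3); v=(3,2)
4. t=3 → R at (9,9); v=(-3,2)
5. t=1/2 → T at (15/2,10); v=(-3,-2)
6. t=5/2 → L at (0,5); v=(3,-2)
7. t=5/2 → B at (15/2,0); v=(3,2)

Final position: (15/2,0)
Wall sequence: RBLRTLB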